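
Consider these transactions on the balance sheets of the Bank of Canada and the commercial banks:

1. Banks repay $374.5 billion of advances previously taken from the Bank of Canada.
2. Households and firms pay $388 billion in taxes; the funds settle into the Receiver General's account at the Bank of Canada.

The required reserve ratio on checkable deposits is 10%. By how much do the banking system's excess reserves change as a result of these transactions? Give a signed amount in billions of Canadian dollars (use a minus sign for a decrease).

-$723.7 billion

Discount-window repayment $374.5 billion: reserves −$374.5B, deposits 0.
Government account inflow $388 billion: reserves −$388B, deposits −$388B.
Totals: Δreserves = −$762.5B, Δdeposits = −$388B.
Δrequired reserves = 10% × −$388B = −$38.8B.
Δexcess reserves = Δreserves − Δrequired = −$762.5B − (−$38.8B) = -$723.7 billion.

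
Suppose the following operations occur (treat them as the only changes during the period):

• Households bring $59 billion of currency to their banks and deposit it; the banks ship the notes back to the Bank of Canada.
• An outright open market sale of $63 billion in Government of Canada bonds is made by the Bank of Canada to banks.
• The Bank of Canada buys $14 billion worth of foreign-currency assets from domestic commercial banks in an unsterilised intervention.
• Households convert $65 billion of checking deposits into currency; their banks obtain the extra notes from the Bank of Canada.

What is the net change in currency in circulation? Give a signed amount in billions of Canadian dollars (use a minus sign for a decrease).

Currency deposit $59 billion: notes return to the central bank → −$59B.
OMO sale (to banks) $63 billion: no currency enters or leaves circulation → 0.
FX purchase $14 billion: no currency enters or leaves circulation → 0.
Currency withdrawal $65 billion: notes leave the central bank → +$65B.
Net: −59 + 0 + 0 + 65 = +$6 billion.

+$6 billion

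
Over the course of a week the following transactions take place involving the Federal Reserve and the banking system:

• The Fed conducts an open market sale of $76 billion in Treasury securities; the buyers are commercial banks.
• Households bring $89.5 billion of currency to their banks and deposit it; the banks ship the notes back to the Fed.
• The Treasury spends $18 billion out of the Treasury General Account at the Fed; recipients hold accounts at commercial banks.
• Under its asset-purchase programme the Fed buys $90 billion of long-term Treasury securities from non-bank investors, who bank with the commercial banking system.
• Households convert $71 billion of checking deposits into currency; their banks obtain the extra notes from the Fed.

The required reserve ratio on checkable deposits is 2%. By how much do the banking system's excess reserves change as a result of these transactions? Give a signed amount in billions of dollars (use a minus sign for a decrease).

OMO sale (to banks) $76 billion: reserves −$76B, deposits 0.
Currency deposit $89.5 billion: reserves +$89.5B, deposits +$89.5B.
Government spending $18 billion: reserves +$18B, deposits +$18B.
Asset purchase (from non-banks) $90 billion: reserves +$90B, deposits +$90B.
Currency withdrawal $71 billion: reserves −$71B, deposits −$71B.
Totals: Δreserves = +$50.5B, Δdeposits = +$126.5B.
Δrequired reserves = 2% × +$126.5B = +$2.53B.
Δexcess reserves = Δreserves − Δrequired = +$50.5B − (+$2.53B) = +$47.97 billion.

+$47.97 billion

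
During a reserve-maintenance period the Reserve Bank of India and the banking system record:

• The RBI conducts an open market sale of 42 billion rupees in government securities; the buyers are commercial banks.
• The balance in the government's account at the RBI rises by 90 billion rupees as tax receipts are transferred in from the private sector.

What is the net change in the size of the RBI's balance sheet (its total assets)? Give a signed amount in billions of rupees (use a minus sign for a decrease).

-42 billion

RBI balance sheet:
  Assets:      Securities −42B
  Liabilities: Bank reserves −132B, Government deposits +90B
Commercial banking system:
  Assets:      Reserves at CB −132B, Securities +42B
  Liabilities: Checkable deposits −90B
Change in total RBI assets = -42 billion.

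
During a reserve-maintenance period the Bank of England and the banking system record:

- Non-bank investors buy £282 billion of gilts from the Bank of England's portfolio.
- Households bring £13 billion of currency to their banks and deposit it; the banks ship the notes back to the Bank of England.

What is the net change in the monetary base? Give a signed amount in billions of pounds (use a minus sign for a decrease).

-£282 billion

Asset sale (to non-banks) £282 billion: Bank of England balance sheet contracts → −£282B.
Currency deposit £13 billion: just a shift between currency and reserves — both are base money → 0.
Net: −282 + 0 = -£282 billion.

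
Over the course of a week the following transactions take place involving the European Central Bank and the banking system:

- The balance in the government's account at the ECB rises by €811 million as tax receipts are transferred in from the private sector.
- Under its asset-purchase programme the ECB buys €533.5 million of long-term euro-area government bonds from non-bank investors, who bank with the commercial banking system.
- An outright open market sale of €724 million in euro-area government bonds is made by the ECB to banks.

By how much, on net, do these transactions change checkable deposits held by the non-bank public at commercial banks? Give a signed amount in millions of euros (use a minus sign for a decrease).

ECB balance sheet:
  Assets:      Securities −€190.5M
  Liabilities: Bank reserves −€1001.5M, Government deposits +€811M
Commercial banking system:
  Assets:      Reserves at CB −€1001.5M, Securities +€724M
  Liabilities: Checkable deposits −€277.5M
So the change in checkable deposits held by the non-bank public at commercial banks is -€277.5 million.

-€277.5 million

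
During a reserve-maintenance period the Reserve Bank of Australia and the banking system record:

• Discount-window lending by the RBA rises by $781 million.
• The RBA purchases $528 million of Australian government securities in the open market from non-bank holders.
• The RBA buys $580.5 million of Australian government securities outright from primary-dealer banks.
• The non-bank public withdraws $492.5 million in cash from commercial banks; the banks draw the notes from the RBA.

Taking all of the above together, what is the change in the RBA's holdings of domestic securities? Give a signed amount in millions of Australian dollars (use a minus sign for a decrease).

RBA balance sheet:
  Assets:      Securities +$1108.5M, Loans to banks +$781M
  Liabilities: Bank reserves +$1397M, Currency in circulation +$492.5M
So the change in the RBA's holdings of domestic securities is +$1108.5 million.

+$1108.5 million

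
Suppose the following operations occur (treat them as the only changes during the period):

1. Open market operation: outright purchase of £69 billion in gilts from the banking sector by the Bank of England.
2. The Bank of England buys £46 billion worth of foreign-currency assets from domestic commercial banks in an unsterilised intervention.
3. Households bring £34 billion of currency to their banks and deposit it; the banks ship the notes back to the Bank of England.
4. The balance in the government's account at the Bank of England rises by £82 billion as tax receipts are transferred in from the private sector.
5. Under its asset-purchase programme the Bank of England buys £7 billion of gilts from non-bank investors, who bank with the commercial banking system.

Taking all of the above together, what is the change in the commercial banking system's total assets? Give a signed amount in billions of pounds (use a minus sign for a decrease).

OMO purchase (from banks) £69 billion: just an asset swap on bank balance sheets → 0.
FX purchase £46 billion: just an asset swap on bank balance sheets → 0.
Currency deposit £34 billion: bank balance sheets expand → +£34B.
Government account inflow £82 billion: bank balance sheets shrink → −£82B.
Asset purchase (from non-banks) £7 billion: bank balance sheets expand → +£7B.
Net: 0 + 0 + 34 − 82 + 7 = -£41 billion.

-£41 billion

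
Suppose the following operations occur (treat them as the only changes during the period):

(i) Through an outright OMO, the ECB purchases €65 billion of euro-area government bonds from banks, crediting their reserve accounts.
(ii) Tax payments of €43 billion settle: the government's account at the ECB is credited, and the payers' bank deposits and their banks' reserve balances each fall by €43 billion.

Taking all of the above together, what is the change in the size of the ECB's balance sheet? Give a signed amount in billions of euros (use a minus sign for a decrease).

+€65 billion

OMO purchase (from banks) €65 billion: an ECB asset is acquired → +€65B.
Government account inflow €43 billion: only the composition of liabilities changes → 0.
Net: 65 + 0 = +€65 billion.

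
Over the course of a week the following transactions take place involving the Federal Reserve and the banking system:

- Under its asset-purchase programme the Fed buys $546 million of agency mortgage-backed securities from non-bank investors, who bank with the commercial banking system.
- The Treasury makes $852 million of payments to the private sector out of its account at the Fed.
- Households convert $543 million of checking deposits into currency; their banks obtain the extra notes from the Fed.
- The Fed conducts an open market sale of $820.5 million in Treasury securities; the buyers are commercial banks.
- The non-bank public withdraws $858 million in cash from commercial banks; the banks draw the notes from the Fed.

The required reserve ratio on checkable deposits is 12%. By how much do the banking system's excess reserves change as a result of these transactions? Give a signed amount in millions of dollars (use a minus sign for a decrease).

-$823.14 million

Asset purchase (from non-banks) $546 million: reserves +$546M, deposits +$546M.
Government spending $852 million: reserves +$852M, deposits +$852M.
Currency withdrawal $543 million: reserves −$543M, deposits −$543M.
OMO sale (to banks) $820.5 million: reserves −$820.5M, deposits 0.
Currency withdrawal $858 million: reserves −$858M, deposits −$858M.
Totals: Δreserves = −$823.5M, Δdeposits = −$3M.
Δrequired reserves = 12% × −$3M = −$0.36M.
Δexcess reserves = Δreserves − Δrequired = −$823.5M − (−$0.36M) = -$823.14 million.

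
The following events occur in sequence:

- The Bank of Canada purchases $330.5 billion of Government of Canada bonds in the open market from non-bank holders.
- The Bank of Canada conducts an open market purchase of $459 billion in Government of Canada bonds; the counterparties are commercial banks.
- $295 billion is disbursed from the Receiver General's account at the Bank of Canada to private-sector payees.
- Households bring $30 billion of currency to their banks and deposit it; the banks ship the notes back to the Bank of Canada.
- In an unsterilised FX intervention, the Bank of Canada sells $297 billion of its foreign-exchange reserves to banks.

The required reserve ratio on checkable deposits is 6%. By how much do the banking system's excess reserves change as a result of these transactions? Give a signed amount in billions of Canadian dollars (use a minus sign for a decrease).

Asset purchase (from non-banks) $330.5 billion: reserves +$330.5B, deposits +$330.5B.
OMO purchase (from banks) $459 billion: reserves +$459B, deposits 0.
Government spending $295 billion: reserves +$295B, deposits +$295B.
Currency deposit $30 billion: reserves +$30B, deposits +$30B.
FX sale $297 billion: reserves −$297B, deposits 0.
Totals: Δreserves = +$817.5B, Δdeposits = +$655.5B.
Δrequired reserves = 6% × +$655.5B = +$39.33B.
Δexcess reserves = Δreserves − Δrequired = +$817.5B − (+$39.33B) = +$778.17 billion.

+$778.17 billion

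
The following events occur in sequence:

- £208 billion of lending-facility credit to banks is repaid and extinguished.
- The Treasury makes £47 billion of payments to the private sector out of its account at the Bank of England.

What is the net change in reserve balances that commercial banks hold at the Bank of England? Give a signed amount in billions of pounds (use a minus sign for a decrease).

Discount-window repayment £208 billion: repayment is debited from reserves → −£208B.
Government spending £47 billion: government payments flow into bank reserve accounts → +£47B.
Net: −208 + 47 = -£161 billion.

-£161 billion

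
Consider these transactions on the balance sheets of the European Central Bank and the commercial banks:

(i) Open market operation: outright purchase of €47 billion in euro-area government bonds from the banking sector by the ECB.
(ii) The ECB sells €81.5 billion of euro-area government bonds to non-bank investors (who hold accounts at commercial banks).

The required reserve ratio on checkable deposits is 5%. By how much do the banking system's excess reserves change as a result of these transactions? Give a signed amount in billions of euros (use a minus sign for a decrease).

OMO purchase (from banks) €47 billion: reserves +€47B, deposits 0.
Asset sale (to non-banks) €81.5 billion: reserves −€81.5B, deposits −€81.5B.
Totals: Δreserves = −€34.5B, Δdeposits = −€81.5B.
Δrequired reserves = 5% × −€81.5B = −€4.075B.
Δexcess reserves = Δreserves − Δrequired = −€34.5B − (−€4.075B) = -€30.425 billion.

-€30.425 billion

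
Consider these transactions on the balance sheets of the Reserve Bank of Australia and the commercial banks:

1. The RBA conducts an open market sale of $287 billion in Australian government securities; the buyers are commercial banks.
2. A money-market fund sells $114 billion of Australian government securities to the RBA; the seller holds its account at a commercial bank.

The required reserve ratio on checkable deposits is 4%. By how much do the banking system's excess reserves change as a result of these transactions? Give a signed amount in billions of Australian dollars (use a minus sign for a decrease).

-$177.56 billion

OMO sale (to banks) $287 billion: reserves −$287B, deposits 0.
Asset purchase (from non-banks) $114 billion: reserves +$114B, deposits +$114B.
Totals: Δreserves = −$173B, Δdeposits = +$114B.
Δrequired reserves = 4% × +$114B = +$4.56B.
Δexcess reserves = Δreserves − Δrequired = −$173B − (+$4.56B) = -$177.56 billion.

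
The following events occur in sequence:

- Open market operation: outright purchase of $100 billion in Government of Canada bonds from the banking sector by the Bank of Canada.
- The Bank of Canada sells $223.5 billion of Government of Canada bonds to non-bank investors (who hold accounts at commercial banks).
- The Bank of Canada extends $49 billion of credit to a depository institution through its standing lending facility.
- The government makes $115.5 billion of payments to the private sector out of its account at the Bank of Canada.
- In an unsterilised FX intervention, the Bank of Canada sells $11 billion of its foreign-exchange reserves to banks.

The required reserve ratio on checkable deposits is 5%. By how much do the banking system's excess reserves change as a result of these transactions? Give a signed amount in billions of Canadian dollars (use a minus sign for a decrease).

+$35.4 billion

OMO purchase (from banks) $100 billion: reserves +$100B, deposits 0.
Asset sale (to non-banks) $223.5 billion: reserves −$223.5B, deposits −$223.5B.
Discount-window loan $49 billion: reserves +$49B, deposits 0.
Government spending $115.5 billion: reserves +$115.5B, deposits +$115.5B.
FX sale $11 billion: reserves −$11B, deposits 0.
Totals: Δreserves = +$30B, Δdeposits = −$108B.
Δrequired reserves = 5% × −$108B = −$5.4B.
Δexcess reserves = Δreserves − Δrequired = +$30B − (−$5.4B) = +$35.4 billion.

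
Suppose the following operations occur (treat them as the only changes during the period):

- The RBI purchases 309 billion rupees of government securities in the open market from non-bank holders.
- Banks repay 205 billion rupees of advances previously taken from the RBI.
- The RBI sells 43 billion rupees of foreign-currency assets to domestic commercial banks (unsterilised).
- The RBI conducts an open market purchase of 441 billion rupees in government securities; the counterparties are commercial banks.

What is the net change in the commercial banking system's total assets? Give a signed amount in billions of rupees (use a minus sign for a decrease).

Asset purchase (from non-banks) 309 billion rupees: bank balance sheets expand → +309B.
Discount-window repayment 205 billion rupees: bank balance sheets shrink → −205B.
FX sale 43 billion rupees: just an asset swap on bank balance sheets → 0.
OMO purchase (from banks) 441 billion rupees: just an asset swap on bank balance sheets → 0.
Net: 309 − 205 + 0 + 0 = +104 billion.

+104 billion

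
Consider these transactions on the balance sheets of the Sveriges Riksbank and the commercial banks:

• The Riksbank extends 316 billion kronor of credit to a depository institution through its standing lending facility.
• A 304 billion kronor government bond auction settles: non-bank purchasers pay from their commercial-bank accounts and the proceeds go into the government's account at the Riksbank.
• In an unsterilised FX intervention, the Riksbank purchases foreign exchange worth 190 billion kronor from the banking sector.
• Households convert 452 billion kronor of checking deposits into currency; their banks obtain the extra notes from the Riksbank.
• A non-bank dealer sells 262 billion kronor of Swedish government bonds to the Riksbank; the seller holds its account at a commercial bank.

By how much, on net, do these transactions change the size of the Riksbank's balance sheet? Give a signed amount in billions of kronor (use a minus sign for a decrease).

+768 billion

Riksbank balance sheet:
  Assets:      Securities +262B, Loans to banks +316B, Foreign assets +190B
  Liabilities: Bank reserves +12B, Currency in circulation +452B, Government deposits +304B
Commercial banking system:
  Assets:      Reserves at CB +12B, Foreign assets −190B
  Liabilities: Checkable deposits −494B, Borrowings from CB +316B
Change in total Riksbank assets = +768 billion.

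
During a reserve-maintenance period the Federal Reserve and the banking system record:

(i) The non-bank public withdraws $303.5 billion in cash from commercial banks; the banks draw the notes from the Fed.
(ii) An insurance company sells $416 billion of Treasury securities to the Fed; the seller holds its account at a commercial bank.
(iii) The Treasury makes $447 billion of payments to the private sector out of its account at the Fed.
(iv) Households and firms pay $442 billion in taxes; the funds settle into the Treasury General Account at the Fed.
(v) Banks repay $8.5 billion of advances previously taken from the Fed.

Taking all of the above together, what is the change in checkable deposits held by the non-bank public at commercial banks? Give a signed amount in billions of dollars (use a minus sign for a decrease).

Fed balance sheet:
  Assets:      Securities +$416B, Loans to banks −$8.5B
  Liabilities: Bank reserves +$109B, Currency in circulation +$303.5B, Government deposits −$5B
Commercial banking system:
  Assets:      Reserves at CB +$109B
  Liabilities: Checkable deposits +$117.5B, Borrowings from CB −$8.5B
So the change in checkable deposits held by the non-bank public at commercial banks is +$117.5 billion.

+$117.5 billion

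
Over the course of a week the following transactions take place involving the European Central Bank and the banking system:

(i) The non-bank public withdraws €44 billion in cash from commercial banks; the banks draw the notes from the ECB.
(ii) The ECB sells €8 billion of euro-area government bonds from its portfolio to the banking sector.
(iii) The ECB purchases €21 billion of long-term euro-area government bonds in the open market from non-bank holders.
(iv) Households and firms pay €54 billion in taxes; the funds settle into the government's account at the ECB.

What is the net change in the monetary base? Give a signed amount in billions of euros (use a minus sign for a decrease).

Currency withdrawal €44 billion: just a shift between currency and reserves — both are base money → 0.
OMO sale (to banks) €8 billion: ECB balance sheet contracts → −€8B.
Asset purchase (from non-banks) €21 billion: ECB balance sheet expands → +€21B.
Government account inflow €54 billion: reserves shift to a non-base liability → −€54B.
Net: 0 − 8 + 21 − 54 = -€41 billion.

-€41 billion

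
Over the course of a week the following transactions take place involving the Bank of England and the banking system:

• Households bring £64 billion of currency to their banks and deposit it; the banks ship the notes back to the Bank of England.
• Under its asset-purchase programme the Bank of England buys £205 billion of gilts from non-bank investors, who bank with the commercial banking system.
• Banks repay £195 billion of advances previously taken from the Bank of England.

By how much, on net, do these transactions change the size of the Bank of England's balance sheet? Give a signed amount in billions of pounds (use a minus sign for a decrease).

Bank of England balance sheet:
  Assets:      Securities +£205B, Loans to banks −£195B
  Liabilities: Bank reserves +£74B, Currency in circulation −£64B
Commercial banking system:
  Assets:      Reserves at CB +£74B
  Liabilities: Checkable deposits +£269B, Borrowings from CB −£195B
Change in total Bank of England assets = +£10 billion.

+£10 billion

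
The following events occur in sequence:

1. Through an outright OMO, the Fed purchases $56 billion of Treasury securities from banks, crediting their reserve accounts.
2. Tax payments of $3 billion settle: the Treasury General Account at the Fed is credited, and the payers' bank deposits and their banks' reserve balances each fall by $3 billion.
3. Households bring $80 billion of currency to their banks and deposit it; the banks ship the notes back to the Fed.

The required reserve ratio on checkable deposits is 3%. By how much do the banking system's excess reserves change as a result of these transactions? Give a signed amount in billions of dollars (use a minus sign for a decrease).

OMO purchase (from banks) $56 billion: reserves +$56B, deposits 0.
Government account inflow $3 billion: reserves −$3B, deposits −$3B.
Currency deposit $80 billion: reserves +$80B, deposits +$80B.
Totals: Δreserves = +$133B, Δdeposits = +$77B.
Δrequired reserves = 3% × +$77B = +$2.31B.
Δexcess reserves = Δreserves − Δrequired = +$133B − (+$2.31B) = +$130.69 billion.

+$130.69 billion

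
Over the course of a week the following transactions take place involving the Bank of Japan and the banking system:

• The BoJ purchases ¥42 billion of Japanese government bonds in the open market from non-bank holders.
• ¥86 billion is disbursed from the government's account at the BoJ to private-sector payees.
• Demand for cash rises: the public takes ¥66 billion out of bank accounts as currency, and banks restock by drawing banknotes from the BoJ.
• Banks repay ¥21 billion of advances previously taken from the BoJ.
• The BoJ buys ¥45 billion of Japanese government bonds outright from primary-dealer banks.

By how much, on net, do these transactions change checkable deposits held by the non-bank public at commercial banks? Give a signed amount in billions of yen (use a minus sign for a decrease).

BoJ balance sheet:
  Assets:      Securities +¥87B, Loans to banks −¥21B
  Liabilities: Bank reserves +¥86B, Currency in circulation +¥66B, Government deposits −¥86B
Commercial banking system:
  Assets:      Reserves at CB +¥86B, Securities −¥45B
  Liabilities: Checkable deposits +¥62B, Borrowings from CB −¥21B
So the change in checkable deposits held by the non-bank public at commercial banks is +¥62 billion.

+¥62 billion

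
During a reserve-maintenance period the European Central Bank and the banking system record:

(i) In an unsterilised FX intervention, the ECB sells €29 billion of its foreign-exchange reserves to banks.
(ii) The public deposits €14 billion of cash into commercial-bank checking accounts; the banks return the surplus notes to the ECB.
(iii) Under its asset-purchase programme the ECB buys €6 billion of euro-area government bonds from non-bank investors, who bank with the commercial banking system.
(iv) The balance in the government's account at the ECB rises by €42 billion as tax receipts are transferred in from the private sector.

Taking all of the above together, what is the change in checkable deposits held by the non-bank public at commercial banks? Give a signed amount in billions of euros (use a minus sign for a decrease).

ECB balance sheet:
  Assets:      Securities +€6B, Foreign assets −€29B
  Liabilities: Bank reserves −€51B, Currency in circulation −€14B, Government deposits +€42B
Commercial banking system:
  Assets:      Reserves at CB −€51B, Foreign assets +€29B
  Liabilities: Checkable deposits −€22B
So the change in checkable deposits held by the non-bank public at commercial banks is -€22 billion.

-€22 billion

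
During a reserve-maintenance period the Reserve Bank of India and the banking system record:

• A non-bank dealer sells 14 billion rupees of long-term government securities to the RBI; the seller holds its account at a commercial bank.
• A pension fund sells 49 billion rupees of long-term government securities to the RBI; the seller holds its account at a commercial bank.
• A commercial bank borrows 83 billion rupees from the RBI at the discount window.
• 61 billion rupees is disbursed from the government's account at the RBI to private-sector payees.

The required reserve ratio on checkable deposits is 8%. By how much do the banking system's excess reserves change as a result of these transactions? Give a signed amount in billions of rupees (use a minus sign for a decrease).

Asset purchase (from non-banks) 14 billion rupees: reserves +14B, deposits +14B.
Asset purchase (from non-banks) 49 billion rupees: reserves +49B, deposits +49B.
Discount-window loan 83 billion rupees: reserves +83B, deposits 0.
Government spending 61 billion rupees: reserves +61B, deposits +61B.
Totals: Δreserves = +207B, Δdeposits = +124B.
Δrequired reserves = 8% × +124B = +9.92B.
Δexcess reserves = Δreserves − Δrequired = +207B − (+9.92B) = +197.08 billion.

+197.08 billion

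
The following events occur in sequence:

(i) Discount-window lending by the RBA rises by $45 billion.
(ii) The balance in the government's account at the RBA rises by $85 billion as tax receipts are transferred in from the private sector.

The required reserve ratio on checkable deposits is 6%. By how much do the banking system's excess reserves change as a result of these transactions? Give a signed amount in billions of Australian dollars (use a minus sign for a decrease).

Discount-window loan $45 billion: reserves +$45B, deposits 0.
Government account inflow $85 billion: reserves −$85B, deposits −$85B.
Totals: Δreserves = −$40B, Δdeposits = −$85B.
Δrequired reserves = 6% × −$85B = −$5.1B.
Δexcess reserves = Δreserves − Δrequired = −$40B − (−$5.1B) = -$34.9 billion.

-$34.9 billion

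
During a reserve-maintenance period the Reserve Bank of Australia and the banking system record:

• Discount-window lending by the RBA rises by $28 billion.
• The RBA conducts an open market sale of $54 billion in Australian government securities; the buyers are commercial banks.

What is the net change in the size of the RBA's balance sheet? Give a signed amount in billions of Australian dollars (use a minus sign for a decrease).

Discount-window loan $28 billion: an RBA asset is acquired → +$28B.
OMO sale (to banks) $54 billion: an RBA asset is shed → −$54B.
Net: 28 − 54 = -$26 billion.

-$26 billion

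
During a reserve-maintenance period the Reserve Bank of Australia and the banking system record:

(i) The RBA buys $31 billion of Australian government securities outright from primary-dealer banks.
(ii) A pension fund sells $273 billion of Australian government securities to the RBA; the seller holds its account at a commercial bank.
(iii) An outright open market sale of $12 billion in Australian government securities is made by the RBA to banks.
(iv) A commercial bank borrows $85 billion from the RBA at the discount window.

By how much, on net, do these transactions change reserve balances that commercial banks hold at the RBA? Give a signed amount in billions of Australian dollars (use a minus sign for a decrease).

+$377 billion

OMO purchase (from banks) $31 billion: the RBA pays by crediting reserve accounts → +$31B.
Asset purchase (from non-banks) $273 billion: the RBA pays by crediting reserve accounts → +$273B.
OMO sale (to banks) $12 billion: the buying banks pay out of their reserve balances → −$12B.
Discount-window loan $85 billion: the loan is credited to the bank's reserve account → +$85B.
Net: 31 + 273 − 12 + 85 = +$377 billion.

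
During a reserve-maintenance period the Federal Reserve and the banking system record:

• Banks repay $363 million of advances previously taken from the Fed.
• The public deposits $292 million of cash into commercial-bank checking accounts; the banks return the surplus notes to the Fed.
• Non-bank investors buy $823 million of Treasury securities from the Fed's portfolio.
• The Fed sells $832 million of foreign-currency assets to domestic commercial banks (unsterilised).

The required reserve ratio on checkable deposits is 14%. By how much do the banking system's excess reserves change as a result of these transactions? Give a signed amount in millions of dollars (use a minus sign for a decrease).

Discount-window repayment $363 million: reserves −$363M, deposits 0.
Currency deposit $292 million: reserves +$292M, deposits +$292M.
Asset sale (to non-banks) $823 million: reserves −$823M, deposits −$823M.
FX sale $832 million: reserves −$832M, deposits 0.
Totals: Δreserves = −$1726M, Δdeposits = −$531M.
Δrequired reserves = 14% × −$531M = −$74.34M.
Δexcess reserves = Δreserves − Δrequired = −$1726M − (−$74.34M) = -$1651.66 million.

-$1651.66 million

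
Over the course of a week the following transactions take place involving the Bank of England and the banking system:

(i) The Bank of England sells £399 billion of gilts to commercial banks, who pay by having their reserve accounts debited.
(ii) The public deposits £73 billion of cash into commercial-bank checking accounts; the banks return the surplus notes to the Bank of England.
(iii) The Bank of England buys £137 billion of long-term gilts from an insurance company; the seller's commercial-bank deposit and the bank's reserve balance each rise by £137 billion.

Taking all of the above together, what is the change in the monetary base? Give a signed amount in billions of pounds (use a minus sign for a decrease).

OMO sale (to banks) £399 billion: Bank of England balance sheet contracts → −£399B.
Currency deposit £73 billion: just a shift between currency and reserves — both are base money → 0.
Asset purchase (from non-banks) £137 billion: Bank of England balance sheet expands → +£137B.
Net: −399 + 0 + 137 = -£262 billion.

-£262 billion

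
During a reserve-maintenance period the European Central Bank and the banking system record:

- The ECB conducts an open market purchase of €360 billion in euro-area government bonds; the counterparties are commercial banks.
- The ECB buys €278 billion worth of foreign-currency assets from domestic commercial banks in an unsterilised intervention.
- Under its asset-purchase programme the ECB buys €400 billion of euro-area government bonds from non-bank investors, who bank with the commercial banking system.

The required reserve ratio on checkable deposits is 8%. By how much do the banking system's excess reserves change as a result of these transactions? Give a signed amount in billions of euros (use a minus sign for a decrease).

+€1006 billion

OMO purchase (from banks) €360 billion: reserves +€360B, deposits 0.
FX purchase €278 billion: reserves +€278B, deposits 0.
Asset purchase (from non-banks) €400 billion: reserves +€400B, deposits +€400B.
Totals: Δreserves = +€1038B, Δdeposits = +€400B.
Δrequired reserves = 8% × +€400B = +€32B.
Δexcess reserves = Δreserves − Δrequired = +€1038B − (+€32B) = +€1006 billion.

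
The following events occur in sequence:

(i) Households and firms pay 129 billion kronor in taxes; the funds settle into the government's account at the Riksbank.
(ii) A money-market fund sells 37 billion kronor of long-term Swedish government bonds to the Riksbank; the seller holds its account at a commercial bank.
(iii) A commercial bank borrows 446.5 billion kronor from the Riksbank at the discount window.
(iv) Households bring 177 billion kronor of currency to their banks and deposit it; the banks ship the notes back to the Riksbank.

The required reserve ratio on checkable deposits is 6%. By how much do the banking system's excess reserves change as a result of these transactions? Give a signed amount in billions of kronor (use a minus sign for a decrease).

+526.4 billion

Government account inflow 129 billion kronor: reserves −129B, deposits −129B.
Asset purchase (from non-banks) 37 billion kronor: reserves +37B, deposits +37B.
Discount-window loan 446.5 billion kronor: reserves +446.5B, deposits 0.
Currency deposit 177 billion kronor: reserves +177B, deposits +177B.
Totals: Δreserves = +531.5B, Δdeposits = +85B.
Δrequired reserves = 6% × +85B = +5.1B.
Δexcess reserves = Δreserves − Δrequired = +531.5B − (+5.1B) = +526.4 billion.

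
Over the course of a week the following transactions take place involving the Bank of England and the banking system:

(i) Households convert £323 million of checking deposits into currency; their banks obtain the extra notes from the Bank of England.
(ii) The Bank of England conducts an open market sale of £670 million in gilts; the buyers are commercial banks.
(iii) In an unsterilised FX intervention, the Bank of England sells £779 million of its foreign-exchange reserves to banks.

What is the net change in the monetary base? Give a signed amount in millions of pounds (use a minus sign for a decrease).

-£1449 million

Currency withdrawal £323 million: just a shift between currency and reserves — both are base money → 0.
OMO sale (to banks) £670 million: Bank of England balance sheet contracts → −£670M.
FX sale £779 million: Bank of England balance sheet contracts → −£779M.
Net: 0 − 670 − 779 = -£1449 million.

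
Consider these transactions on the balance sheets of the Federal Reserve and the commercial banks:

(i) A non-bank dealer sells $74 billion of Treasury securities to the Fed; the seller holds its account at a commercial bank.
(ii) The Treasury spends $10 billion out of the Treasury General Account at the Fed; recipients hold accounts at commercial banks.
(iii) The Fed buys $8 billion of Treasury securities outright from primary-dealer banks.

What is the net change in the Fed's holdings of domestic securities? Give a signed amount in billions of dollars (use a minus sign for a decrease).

+$82 billion

Fed balance sheet:
  Assets:      Securities +$82B
  Liabilities: Bank reserves +$92B, Government deposits −$10B
So the change in the Fed's holdings of domestic securities is +$82 billion.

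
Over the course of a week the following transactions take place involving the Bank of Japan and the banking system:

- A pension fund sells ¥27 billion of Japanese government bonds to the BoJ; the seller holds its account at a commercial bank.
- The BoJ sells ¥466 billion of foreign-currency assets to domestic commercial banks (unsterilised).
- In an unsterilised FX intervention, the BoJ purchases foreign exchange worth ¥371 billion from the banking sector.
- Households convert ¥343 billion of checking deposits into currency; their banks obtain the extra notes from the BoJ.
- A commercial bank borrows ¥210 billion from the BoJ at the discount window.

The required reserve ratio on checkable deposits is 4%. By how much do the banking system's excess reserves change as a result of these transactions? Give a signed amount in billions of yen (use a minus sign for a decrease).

Asset purchase (from non-banks) ¥27 billion: reserves +¥27B, deposits +¥27B.
FX sale ¥466 billion: reserves −¥466B, deposits 0.
FX purchase ¥371 billion: reserves +¥371B, deposits 0.
Currency withdrawal ¥343 billion: reserves −¥343B, deposits −¥343B.
Discount-window loan ¥210 billion: reserves +¥210B, deposits 0.
Totals: Δreserves = −¥201B, Δdeposits = −¥316B.
Δrequired reserves = 4% × −¥316B = −¥12.64B.
Δexcess reserves = Δreserves − Δrequired = −¥201B − (−¥12.64B) = -¥188.36 billion.

-¥188.36 billion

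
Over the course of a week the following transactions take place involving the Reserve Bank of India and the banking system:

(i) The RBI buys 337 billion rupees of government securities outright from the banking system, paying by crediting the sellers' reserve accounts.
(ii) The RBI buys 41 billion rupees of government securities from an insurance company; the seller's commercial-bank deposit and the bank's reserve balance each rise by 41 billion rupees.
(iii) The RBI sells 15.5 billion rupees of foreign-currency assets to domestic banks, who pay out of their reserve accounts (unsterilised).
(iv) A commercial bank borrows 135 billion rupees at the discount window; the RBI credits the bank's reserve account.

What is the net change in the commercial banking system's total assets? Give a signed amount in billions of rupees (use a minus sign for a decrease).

OMO purchase (from banks) 337 billion rupees: just an asset swap on bank balance sheets → 0.
Asset purchase (from non-banks) 41 billion rupees: bank balance sheets expand → +41B.
FX sale 15.5 billion rupees: just an asset swap on bank balance sheets → 0.
Discount-window loan 135 billion rupees: bank balance sheets expand → +135B.
Net: 0 + 41 + 0 + 135 = +176 billion.

+176 billion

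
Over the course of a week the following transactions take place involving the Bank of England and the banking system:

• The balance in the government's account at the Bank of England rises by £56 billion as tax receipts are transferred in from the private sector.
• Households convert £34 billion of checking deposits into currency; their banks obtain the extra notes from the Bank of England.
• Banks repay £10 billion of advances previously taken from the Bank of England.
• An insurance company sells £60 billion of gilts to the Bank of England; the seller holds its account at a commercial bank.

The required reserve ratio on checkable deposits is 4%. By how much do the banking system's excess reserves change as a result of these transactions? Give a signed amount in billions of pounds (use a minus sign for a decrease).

Government account inflow £56 billion: reserves −£56B, deposits −£56B.
Currency withdrawal £34 billion: reserves −£34B, deposits −£34B.
Discount-window repayment £10 billion: reserves −£10B, deposits 0.
Asset purchase (from non-banks) £60 billion: reserves +£60B, deposits +£60B.
Totals: Δreserves = −£40B, Δdeposits = −£30B.
Δrequired reserves = 4% × −£30B = −£1.2B.
Δexcess reserves = Δreserves − Δrequired = −£40B − (−£1.2B) = -£38.8 billion.

-£38.8 billion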